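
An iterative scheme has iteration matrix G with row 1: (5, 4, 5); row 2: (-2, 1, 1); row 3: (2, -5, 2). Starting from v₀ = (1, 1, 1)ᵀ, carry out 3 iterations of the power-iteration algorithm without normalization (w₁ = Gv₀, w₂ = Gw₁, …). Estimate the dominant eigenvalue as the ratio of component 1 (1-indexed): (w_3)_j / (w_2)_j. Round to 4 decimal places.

w1 = Gv₀ = (5·1 + 4·1 + 5·1; (-2)·1 + 1·1 + 1·1; 2·1 + (-5)·1 + 2·1) = (14, 0, -1)
w2 = Gw1 = (5·14 + 4·0 + 5·(-1); (-2)·14 + 1·0 + 1·(-1); 2·14 + (-5)·0 + 2·(-1)) = (65, -29, 26)
w3 = Gw2 = (339, -133, 327)
Ratio at component: 339 / 65 = 5.2154

λ ≈ 5.2154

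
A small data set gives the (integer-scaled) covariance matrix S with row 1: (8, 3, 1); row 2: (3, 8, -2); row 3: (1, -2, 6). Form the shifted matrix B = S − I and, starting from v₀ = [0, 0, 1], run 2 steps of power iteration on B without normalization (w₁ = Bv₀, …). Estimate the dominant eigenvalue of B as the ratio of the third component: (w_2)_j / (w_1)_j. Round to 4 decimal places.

μ ≈ 6.0000

B = S − I has rows (7, 3, 1); (3, 7, -2); (1, -2, 5)
w1 = Bv₀ = (1, -2, 5)
w2 = Bw1 = (6, -21, 30)
Ratio: 30/5 = 6.0000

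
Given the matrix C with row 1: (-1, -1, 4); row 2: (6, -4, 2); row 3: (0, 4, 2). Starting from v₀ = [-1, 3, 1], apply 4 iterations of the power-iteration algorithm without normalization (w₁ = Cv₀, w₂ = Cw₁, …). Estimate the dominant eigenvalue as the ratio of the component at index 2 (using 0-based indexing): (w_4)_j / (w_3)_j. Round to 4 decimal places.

w1 = Cv₀ = ((-1)·(-1) + (-1)·3 + 4·1; 6·(-1) + (-4)·3 + 2·1; 0·(-1) + 4·3 + 2·1) = (2, -16, 14)
w2 = Cw1 = ((-1)·2 + (-1)·(-16) + 4·14; 6·2 + (-4)·(-16) + 2·14; 0·2 + 4·(-16) + 2·14) = (70, 104, -36)
w3 = Cw2 = (-318, -68, 344)
w4 = Cw3 = (1762, -948, 416)
Ratio at component: 416 / 344 = 1.2093

λ ≈ 1.2093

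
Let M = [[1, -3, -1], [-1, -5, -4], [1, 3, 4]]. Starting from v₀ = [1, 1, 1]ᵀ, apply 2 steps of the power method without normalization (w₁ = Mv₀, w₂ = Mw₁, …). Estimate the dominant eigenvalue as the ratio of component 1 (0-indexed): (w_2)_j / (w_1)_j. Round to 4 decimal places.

w1 = Mv₀ = (-3, -10, 8)
w2 = Mw1 = (19, 21, -1)
Ratio at component: 21 / -10 = -2.1000

-2.1000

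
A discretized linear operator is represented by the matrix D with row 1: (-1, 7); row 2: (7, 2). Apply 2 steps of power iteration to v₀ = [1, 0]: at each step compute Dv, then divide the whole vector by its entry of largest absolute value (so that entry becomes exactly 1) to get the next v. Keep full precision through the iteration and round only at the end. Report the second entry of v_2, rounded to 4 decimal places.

Dv0 = (-1.00000, 7.00000); divide by 7.00000 → v1 = (-0.14286, 1.00000)
Dv1 = (7.14286, 1.00000); divide by 7.14286 → v2 = (1.00000, 0.14000)
Requested entry of v2: 7/50 = 0.1400

0.1400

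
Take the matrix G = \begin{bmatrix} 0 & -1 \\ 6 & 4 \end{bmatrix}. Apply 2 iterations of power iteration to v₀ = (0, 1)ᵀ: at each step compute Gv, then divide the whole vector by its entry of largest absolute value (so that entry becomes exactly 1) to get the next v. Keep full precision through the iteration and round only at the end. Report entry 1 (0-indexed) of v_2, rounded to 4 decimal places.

1.0000

Gv0 = (-1.00000, 4.00000); divide by 4.00000 → v1 = (-0.25000, 1.00000)
Gv1 = (-1.00000, 2.50000); divide by 2.50000 → v2 = (-0.40000, 1.00000)
Requested entry of v2: 10/10 = 1.0000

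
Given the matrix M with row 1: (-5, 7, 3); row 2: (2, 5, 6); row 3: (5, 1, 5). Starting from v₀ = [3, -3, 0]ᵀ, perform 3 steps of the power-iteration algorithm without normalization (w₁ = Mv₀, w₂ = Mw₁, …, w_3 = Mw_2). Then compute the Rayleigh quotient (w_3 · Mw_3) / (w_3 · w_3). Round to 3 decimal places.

λ ≈ -0.161

w1 = Mv₀ = ((-5)·3 + 7·(-3) + 3·0; 2·3 + 5·(-3) + 6·0; 5·3 + 1·(-3) + 5·0) = (-36, -9, 12)
w2 = Mw1 = ((-5)·(-36) + 7·(-9) + 3·12; 2·(-36) + 5·(-9) + 6·12; 5·(-36) + 1·(-9) + 5·12) = (153, -45, -129)
w3 = Mw2 = (-1467, -693, 75)
Mw3 = (2709, -5949, -7653)
w3·Mw3 = (-1467)·2709 + (-693)·(-5949) + 75·(-7653) = -425421; w3·w3 = (-1467)·(-1467) + (-693)·(-693) + 75·75 = 2637963
λ ≈ -425421/2637963 = -0.161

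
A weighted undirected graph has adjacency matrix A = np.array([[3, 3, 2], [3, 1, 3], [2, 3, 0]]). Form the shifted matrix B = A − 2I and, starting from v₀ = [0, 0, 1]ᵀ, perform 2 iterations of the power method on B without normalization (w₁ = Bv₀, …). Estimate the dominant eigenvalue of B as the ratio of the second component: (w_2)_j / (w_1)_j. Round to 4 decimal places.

-1.0000

B = A − 2I has rows (1, 3, 2); (3, -1, 3); (2, 3, -2)
w1 = Bv₀ = (1·0 + 3·0 + 2·1; 3·0 + (-1)·0 + 3·1; 2·0 + 3·0 + (-2)·1) = (2, 3, -2)
w2 = Bw1 = (1·2 + 3·3 + 2·(-2); 3·2 + (-1)·3 + 3·(-2); 2·2 + 3·3 + (-2)·(-2)) = (7, -3, 17)
Ratio: -3/3 = -1.0000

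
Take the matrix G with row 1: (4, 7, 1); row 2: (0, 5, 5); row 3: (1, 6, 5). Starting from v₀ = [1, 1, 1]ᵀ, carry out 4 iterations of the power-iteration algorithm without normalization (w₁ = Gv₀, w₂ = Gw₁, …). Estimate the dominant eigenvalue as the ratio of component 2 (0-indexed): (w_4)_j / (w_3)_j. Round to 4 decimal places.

w1 = Gv₀ = (4·1 + 7·1 + 1·1; 0·1 + 5·1 + 5·1; 1·1 + 6·1 + 5·1) = (12, 10, 12)
w2 = Gw1 = (4·12 + 7·10 + 1·12; 0·12 + 5·10 + 5·12; 1·12 + 6·10 + 5·12) = (130, 110, 132)
w3 = Gw2 = (1422, 1210, 1450)
w4 = Gw3 = (15608, 13300, 15932)
Ratio at component: 15932 / 1450 = 10.9876

10.9876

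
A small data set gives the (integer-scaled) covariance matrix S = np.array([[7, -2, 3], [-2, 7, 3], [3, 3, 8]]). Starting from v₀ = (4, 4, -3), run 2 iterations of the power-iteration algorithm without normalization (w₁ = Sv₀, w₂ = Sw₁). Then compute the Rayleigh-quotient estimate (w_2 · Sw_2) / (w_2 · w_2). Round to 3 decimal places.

w1 = Sv₀ = (7·4 + (-2)·4 + 3·(-3); (-2)·4 + 7·4 + 3·(-3); 3·4 + 3·4 + 8·(-3)) = (11, 11, 0)
w2 = Sw1 = (7·11 + (-2)·11 + 3·0; (-2)·11 + 7·11 + 3·0; 3·11 + 3·11 + 8·0) = (55, 55, 66)
Sw2 = (473, 473, 858)
w2·Sw2 = 55·473 + 55·473 + 66·858 = 108658; w2·w2 = 55·55 + 55·55 + 66·66 = 10406
λ ≈ 108658/10406 = 10.442

λ ≈ 10.442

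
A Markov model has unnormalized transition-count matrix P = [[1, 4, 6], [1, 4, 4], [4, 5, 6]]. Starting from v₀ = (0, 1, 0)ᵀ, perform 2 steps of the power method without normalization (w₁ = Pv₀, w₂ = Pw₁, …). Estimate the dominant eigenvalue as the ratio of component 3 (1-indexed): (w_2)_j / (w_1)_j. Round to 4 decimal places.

w1 = Pv₀ = (4, 4, 5)
w2 = Pw1 = (50, 40, 66)
Ratio at component: 66 / 5 = 13.2000

λ ≈ 13.2000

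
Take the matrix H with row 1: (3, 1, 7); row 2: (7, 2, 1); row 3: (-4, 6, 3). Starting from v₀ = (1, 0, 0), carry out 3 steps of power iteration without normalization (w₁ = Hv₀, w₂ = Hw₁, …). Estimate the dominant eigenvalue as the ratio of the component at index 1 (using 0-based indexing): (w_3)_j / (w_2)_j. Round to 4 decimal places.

w1 = Hv₀ = (3·1 + 1·0 + 7·0; 7·1 + 2·0 + 1·0; (-4)·1 + 6·0 + 3·0) = (3, 7, -4)
w2 = Hw1 = (3·3 + 1·7 + 7·(-4); 7·3 + 2·7 + 1·(-4); (-4)·3 + 6·7 + 3·(-4)) = (-12, 31, 18)
w3 = Hw2 = (121, -4, 288)
Ratio at component: -4 / 31 = -0.1290

-0.1290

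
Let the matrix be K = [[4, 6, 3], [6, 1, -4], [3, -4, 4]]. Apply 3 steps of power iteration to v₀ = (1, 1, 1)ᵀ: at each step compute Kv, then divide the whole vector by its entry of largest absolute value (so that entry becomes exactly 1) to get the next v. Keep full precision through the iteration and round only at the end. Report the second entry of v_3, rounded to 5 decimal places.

Kv0 = (13.000000, 3.000000, 3.000000); divide by 13.000000 → v1 = (1.000000, 0.230769, 0.230769)
Kv1 = (6.076923, 5.307692, 3.000000); divide by 6.076923 → v2 = (1.000000, 0.873418, 0.493671)
Kv2 = (10.721519, 4.898734, 1.481013); divide by 10.721519 → v3 = (1.000000, 0.456907, 0.138135)
Requested entry of v3: 387/847 = 0.45691

0.45691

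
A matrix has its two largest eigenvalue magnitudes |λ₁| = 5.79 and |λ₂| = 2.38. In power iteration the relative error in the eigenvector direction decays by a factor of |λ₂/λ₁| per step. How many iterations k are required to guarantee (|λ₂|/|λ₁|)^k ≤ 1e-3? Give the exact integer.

8

|λ₂/λ₁| = 2.38/5.79 = 0.41105
Need k ≥ ln(1e-3) / ln(0.41105) = -6.9078 / -0.8890 ≈ 7.770
Smallest integer k satisfying the bound: 8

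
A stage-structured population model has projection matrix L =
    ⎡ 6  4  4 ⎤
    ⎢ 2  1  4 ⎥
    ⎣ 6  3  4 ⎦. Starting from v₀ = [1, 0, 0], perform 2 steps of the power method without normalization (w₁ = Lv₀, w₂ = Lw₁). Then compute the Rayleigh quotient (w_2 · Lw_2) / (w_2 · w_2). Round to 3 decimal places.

w1 = Lv₀ = (6·1 + 4·0 + 4·0; 2·1 + 1·0 + 4·0; 6·1 + 3·0 + 4·0) = (6, 2, 6)
w2 = Lw1 = (6·6 + 4·2 + 4·6; 2·6 + 1·2 + 4·6; 6·6 + 3·2 + 4·6) = (68, 38, 66)
Lw2 = (824, 438, 786)
w2·Lw2 = 68·824 + 38·438 + 66·786 = 124552; w2·w2 = 68·68 + 38·38 + 66·66 = 10424
λ ≈ 124552/10424 = 11.949

11.949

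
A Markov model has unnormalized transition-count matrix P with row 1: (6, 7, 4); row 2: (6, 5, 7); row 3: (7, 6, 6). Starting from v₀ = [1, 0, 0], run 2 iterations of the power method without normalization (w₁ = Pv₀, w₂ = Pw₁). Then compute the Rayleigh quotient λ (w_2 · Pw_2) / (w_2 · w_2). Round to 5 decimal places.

w1 = Pv₀ = (6·1 + 7·0 + 4·0; 6·1 + 5·0 + 7·0; 7·1 + 6·0 + 6·0) = (6, 6, 7)
w2 = Pw1 = (6·6 + 7·6 + 4·7; 6·6 + 5·6 + 7·7; 7·6 + 6·6 + 6·7) = (106, 115, 120)
Pw2 = (1921, 2051, 2152)
w2·Pw2 = 106·1921 + 115·2051 + 120·2152 = 697731; w2·w2 = 106·106 + 115·115 + 120·120 = 38861
λ ≈ 697731/38861 = 17.95453

λ ≈ 17.95453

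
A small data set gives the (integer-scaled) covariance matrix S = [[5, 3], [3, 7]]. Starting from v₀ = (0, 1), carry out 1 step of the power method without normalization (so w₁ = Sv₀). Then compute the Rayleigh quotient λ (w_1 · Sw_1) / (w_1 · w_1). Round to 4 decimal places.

w1 = Sv₀ = (3, 7)
Sw1 = (36, 58)
w1·Sw1 = 3·36 + 7·58 = 514; w1·w1 = 3·3 + 7·7 = 58
λ ≈ 514/58 = 8.8621

λ ≈ 8.8621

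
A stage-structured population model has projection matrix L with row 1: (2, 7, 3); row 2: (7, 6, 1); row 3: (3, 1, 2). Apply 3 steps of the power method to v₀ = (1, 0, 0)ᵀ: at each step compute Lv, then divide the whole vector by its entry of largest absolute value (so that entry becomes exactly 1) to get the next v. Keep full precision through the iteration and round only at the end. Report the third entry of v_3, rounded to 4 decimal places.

0.3507

Lv0 = (2.00000, 7.00000, 3.00000); divide by 7.00000 → v1 = (0.28571, 1.00000, 0.42857)
Lv1 = (8.85714, 8.42857, 2.71429); divide by 8.85714 → v2 = (1.00000, 0.95161, 0.30645)
Lv2 = (9.58065, 13.01613, 4.56452); divide by 13.01613 → v3 = (0.73606, 1.00000, 0.35068)
Requested entry of v3: 283/807 = 0.3507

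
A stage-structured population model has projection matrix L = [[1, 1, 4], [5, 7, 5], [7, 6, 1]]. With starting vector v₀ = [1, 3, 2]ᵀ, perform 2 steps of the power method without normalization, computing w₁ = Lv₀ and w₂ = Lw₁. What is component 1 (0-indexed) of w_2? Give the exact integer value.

w1 = Lv₀ = (1·1 + 1·3 + 4·2; 5·1 + 7·3 + 5·2; 7·1 + 6·3 + 1·2) = (12, 36, 27)
w2 = Lw1 = (1·12 + 1·36 + 4·27; 5·12 + 7·36 + 5·27; 7·12 + 6·36 + 1·27) = (156, 447, 327)
The requested component of w2 is 447.

447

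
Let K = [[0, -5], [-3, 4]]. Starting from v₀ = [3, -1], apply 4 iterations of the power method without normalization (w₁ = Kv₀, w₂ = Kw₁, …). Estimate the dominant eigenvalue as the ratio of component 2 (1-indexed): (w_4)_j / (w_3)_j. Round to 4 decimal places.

w1 = Kv₀ = (5, -13)
w2 = Kw1 = (65, -67)
w3 = Kw2 = (335, -463)
w4 = Kw3 = (2315, -2857)
Ratio at component: -2857 / -463 = 6.1706

6.1706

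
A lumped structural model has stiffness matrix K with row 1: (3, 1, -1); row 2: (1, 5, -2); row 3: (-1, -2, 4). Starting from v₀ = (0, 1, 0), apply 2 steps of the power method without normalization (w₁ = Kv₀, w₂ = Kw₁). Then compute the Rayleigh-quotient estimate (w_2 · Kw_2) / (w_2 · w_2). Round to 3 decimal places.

6.983

w1 = Kv₀ = (1, 5, -2)
w2 = Kw1 = (10, 30, -19)
Kw2 = (79, 198, -146)
w2·Kw2 = 10·79 + 30·198 + (-19)·(-146) = 9504; w2·w2 = 10·10 + 30·30 + (-19)·(-19) = 1361
λ ≈ 9504/1361 = 6.983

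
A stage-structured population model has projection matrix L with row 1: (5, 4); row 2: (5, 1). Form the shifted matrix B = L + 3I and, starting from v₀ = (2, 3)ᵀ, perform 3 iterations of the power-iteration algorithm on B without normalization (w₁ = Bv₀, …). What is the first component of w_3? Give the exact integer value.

B = L + 3I has rows (8, 4); (5, 4)
w1 = Bv₀ = (28, 22)
w2 = Bw1 = (312, 228)
w3 = Bw2 = (3408, 2472)
Requested component of w3: 3408

3408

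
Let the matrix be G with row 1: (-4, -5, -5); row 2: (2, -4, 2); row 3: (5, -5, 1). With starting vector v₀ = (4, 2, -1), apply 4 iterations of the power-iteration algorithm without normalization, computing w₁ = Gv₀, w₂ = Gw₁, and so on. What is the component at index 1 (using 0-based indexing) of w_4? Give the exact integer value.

w1 = Gv₀ = ((-4)·4 + (-5)·2 + (-5)·(-1); 2·4 + (-4)·2 + 2·(-1); 5·4 + (-5)·2 + 1·(-1)) = (-21, -2, 9)
w2 = Gw1 = ((-4)·(-21) + (-5)·(-2) + (-5)·9; 2·(-21) + (-4)·(-2) + 2·9; 5·(-21) + (-5)·(-2) + 1·9) = (49, -16, -86)
w3 = Gw2 = (314, -10, 239)
w4 = Gw3 = (-2401, 1146, 1859)
The requested component of w4 is 1146.

1146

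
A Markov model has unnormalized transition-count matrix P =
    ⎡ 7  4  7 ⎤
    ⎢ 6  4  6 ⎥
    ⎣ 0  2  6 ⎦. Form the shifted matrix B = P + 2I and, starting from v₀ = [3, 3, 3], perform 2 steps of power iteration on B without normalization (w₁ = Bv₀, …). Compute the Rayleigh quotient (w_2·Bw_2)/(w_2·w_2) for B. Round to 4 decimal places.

14.9665

B = P + 2I has rows (9, 4, 7); (6, 6, 6); (0, 2, 8)
w1 = Bv₀ = (9·3 + 4·3 + 7·3; 6·3 + 6·3 + 6·3; 0·3 + 2·3 + 8·3) = (60, 54, 30)
w2 = Bw1 = (9·60 + 4·54 + 7·30; 6·60 + 6·54 + 6·30; 0·60 + 2·54 + 8·30) = (966, 864, 348)
Bw2 = (14586, 13068, 4512)
w2·Bw2 = 26951004; w2·w2 = 1800756; μ ≈ 26951004/1800756 = 14.9665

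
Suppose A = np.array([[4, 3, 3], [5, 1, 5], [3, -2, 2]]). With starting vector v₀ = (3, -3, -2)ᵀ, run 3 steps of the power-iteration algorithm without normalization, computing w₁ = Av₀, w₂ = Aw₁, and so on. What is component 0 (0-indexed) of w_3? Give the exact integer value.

w1 = Av₀ = (4·3 + 3·(-3) + 3·(-2); 5·3 + 1·(-3) + 5·(-2); 3·3 + (-2)·(-3) + 2·(-2)) = (-3, 2, 11)
w2 = Aw1 = (4·(-3) + 3·2 + 3·11; 5·(-3) + 1·2 + 5·11; 3·(-3) + (-2)·2 + 2·11) = (27, 42, 9)
w3 = Aw2 = (261, 222, 15)
The requested component of w3 is 261.

261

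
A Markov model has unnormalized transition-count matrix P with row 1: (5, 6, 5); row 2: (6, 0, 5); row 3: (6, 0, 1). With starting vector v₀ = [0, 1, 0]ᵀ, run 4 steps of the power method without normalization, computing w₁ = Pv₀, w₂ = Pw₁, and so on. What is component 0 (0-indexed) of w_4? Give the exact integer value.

5970

w1 = Pv₀ = (6, 0, 0)
w2 = Pw1 = (30, 36, 36)
w3 = Pw2 = (546, 360, 216)
w4 = Pw3 = (5970, 4356, 3492)
The requested component of w4 is 5970.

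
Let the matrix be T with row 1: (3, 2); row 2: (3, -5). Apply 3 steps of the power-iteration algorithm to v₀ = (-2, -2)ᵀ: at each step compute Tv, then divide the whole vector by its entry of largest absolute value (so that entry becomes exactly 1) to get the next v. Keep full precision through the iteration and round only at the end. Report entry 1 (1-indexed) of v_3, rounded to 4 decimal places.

-0.9022

Tv0 = (-10.00000, 4.00000); divide by -10.00000 → v1 = (1.00000, -0.40000)
Tv1 = (2.20000, 5.00000); divide by 5.00000 → v2 = (0.44000, 1.00000)
Tv2 = (3.32000, -3.68000); divide by -3.68000 → v3 = (-0.90217, 1.00000)
Requested entry of v3: -166/184 = -0.9022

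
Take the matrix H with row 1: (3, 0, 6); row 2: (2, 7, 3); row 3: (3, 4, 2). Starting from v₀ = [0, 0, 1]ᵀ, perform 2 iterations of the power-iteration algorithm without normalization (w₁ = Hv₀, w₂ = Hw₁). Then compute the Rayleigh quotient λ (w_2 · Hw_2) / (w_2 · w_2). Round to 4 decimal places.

w1 = Hv₀ = (3·0 + 0·0 + 6·1; 2·0 + 7·0 + 3·1; 3·0 + 4·0 + 2·1) = (6, 3, 2)
w2 = Hw1 = (3·6 + 0·3 + 6·2; 2·6 + 7·3 + 3·2; 3·6 + 4·3 + 2·2) = (30, 39, 34)
Hw2 = (294, 435, 314)
w2·Hw2 = 30·294 + 39·435 + 34·314 = 36461; w2·w2 = 30·30 + 39·39 + 34·34 = 3577
λ ≈ 36461/3577 = 10.1932

10.1932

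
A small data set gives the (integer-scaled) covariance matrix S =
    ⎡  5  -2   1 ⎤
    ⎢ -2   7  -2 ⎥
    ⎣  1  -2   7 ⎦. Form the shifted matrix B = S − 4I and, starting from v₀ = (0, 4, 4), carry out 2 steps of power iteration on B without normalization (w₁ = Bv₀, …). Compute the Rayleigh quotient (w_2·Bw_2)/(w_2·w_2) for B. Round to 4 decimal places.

B = S − 4I has rows (1, -2, 1); (-2, 3, -2); (1, -2, 3)
w1 = Bv₀ = (1·0 + (-2)·4 + 1·4; (-2)·0 + 3·4 + (-2)·4; 1·0 + (-2)·4 + 3·4) = (-4, 4, 4)
w2 = Bw1 = (1·(-4) + (-2)·4 + 1·4; (-2)·(-4) + 3·4 + (-2)·4; 1·(-4) + (-2)·4 + 3·4) = (-8, 12, 0)
Bw2 = (-32, 52, -32)
w2·Bw2 = 880; w2·w2 = 208; μ ≈ 880/208 = 4.2308

μ ≈ 4.2308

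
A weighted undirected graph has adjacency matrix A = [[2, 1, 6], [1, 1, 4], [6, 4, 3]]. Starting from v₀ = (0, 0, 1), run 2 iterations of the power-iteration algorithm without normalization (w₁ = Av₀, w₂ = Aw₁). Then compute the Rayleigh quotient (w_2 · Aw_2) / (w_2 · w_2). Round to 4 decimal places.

9.5279

w1 = Av₀ = (2·0 + 1·0 + 6·1; 1·0 + 1·0 + 4·1; 6·0 + 4·0 + 3·1) = (6, 4, 3)
w2 = Aw1 = (2·6 + 1·4 + 6·3; 1·6 + 1·4 + 4·3; 6·6 + 4·4 + 3·3) = (34, 22, 61)
Aw2 = (456, 300, 475)
w2·Aw2 = 34·456 + 22·300 + 61·475 = 51079; w2·w2 = 34·34 + 22·22 + 61·61 = 5361
λ ≈ 51079/5361 = 9.5279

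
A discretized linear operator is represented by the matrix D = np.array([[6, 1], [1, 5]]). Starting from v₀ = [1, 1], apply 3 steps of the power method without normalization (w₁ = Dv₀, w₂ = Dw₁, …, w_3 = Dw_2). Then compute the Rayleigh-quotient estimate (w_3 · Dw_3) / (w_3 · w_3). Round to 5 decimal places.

6.60758

w1 = Dv₀ = (7, 6)
w2 = Dw1 = (48, 37)
w3 = Dw2 = (325, 233)
Dw3 = (2183, 1490)
w3·Dw3 = 325·2183 + 233·1490 = 1056645; w3·w3 = 325·325 + 233·233 = 159914
λ ≈ 1056645/159914 = 6.60758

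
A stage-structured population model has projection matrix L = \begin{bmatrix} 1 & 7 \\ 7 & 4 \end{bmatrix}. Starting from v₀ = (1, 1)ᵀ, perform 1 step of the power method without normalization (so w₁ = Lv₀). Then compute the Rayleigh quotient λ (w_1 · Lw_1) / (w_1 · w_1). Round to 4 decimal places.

λ ≈ 9.6216

w1 = Lv₀ = (8, 11)
Lw1 = (85, 100)
w1·Lw1 = 8·85 + 11·100 = 1780; w1·w1 = 8·8 + 11·11 = 185
λ ≈ 1780/185 = 9.6216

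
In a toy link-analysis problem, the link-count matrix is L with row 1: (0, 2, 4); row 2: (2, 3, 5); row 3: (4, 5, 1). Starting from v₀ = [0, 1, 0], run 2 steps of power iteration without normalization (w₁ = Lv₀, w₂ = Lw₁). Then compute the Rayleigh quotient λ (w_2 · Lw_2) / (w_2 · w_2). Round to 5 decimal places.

w1 = Lv₀ = (0·0 + 2·1 + 4·0; 2·0 + 3·1 + 5·0; 4·0 + 5·1 + 1·0) = (2, 3, 5)
w2 = Lw1 = (0·2 + 2·3 + 4·5; 2·2 + 3·3 + 5·5; 4·2 + 5·3 + 1·5) = (26, 38, 28)
Lw2 = (188, 306, 322)
w2·Lw2 = 26·188 + 38·306 + 28·322 = 25532; w2·w2 = 26·26 + 38·38 + 28·28 = 2904
λ ≈ 25532/2904 = 8.79201

8.79201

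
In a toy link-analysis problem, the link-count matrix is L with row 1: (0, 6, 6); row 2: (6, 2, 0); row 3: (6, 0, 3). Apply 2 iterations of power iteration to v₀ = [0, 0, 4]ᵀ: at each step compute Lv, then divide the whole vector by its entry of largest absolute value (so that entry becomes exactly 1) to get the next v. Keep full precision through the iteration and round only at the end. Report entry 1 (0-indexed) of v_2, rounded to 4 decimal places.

Lv0 = (24.00000, 0.00000, 12.00000); divide by 24.00000 → v1 = (1.00000, 0.00000, 0.50000)
Lv1 = (3.00000, 6.00000, 7.50000); divide by 7.50000 → v2 = (0.40000, 0.80000, 1.00000)
Requested entry of v2: 144/180 = 0.8000

0.8000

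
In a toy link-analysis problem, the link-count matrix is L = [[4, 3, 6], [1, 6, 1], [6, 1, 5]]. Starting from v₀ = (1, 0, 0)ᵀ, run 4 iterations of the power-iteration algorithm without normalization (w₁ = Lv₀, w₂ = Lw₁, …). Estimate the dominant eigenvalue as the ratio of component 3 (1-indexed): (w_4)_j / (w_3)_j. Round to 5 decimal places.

w1 = Lv₀ = (4·1 + 3·0 + 6·0; 1·1 + 6·0 + 1·0; 6·1 + 1·0 + 5·0) = (4, 1, 6)
w2 = Lw1 = (4·4 + 3·1 + 6·6; 1·4 + 6·1 + 1·6; 6·4 + 1·1 + 5·6) = (55, 16, 55)
w3 = Lw2 = (598, 206, 621)
w4 = Lw3 = (6736, 2455, 6899)
Ratio at component: 6899 / 621 = 11.10950

λ ≈ 11.10950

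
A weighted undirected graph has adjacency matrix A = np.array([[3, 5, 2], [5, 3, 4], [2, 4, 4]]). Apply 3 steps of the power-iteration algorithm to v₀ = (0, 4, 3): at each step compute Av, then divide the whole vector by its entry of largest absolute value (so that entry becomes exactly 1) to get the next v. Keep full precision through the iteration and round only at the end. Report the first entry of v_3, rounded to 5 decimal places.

0.87700

Av0 = (26.000000, 24.000000, 28.000000); divide by 28.000000 → v1 = (0.928571, 0.857143, 1.000000)
Av1 = (9.071429, 11.214286, 9.285714); divide by 11.214286 → v2 = (0.808917, 1.000000, 0.828025)
Av2 = (9.082803, 10.356688, 8.929936); divide by 10.356688 → v3 = (0.876999, 1.000000, 0.862239)
Requested entry of v3: 2852/3252 = 0.87700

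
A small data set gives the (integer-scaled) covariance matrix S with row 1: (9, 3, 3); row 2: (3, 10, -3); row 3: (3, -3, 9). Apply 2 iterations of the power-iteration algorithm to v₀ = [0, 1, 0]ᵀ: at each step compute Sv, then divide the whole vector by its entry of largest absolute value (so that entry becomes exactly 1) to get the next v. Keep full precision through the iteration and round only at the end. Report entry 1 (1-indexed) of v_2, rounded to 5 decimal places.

0.40678

Sv0 = (3.000000, 10.000000, -3.000000); divide by 10.000000 → v1 = (0.300000, 1.000000, -0.300000)
Sv1 = (4.800000, 11.800000, -4.800000); divide by 11.800000 → v2 = (0.406780, 1.000000, -0.406780)
Requested entry of v2: 48/118 = 0.40678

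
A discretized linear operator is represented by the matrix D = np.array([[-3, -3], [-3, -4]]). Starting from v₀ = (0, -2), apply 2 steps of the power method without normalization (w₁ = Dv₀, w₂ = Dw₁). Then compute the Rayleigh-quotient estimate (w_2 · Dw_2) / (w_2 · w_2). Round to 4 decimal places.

λ ≈ -6.5413

w1 = Dv₀ = ((-3)·0 + (-3)·(-2); (-3)·0 + (-4)·(-2)) = (6, 8)
w2 = Dw1 = ((-3)·6 + (-3)·8; (-3)·6 + (-4)·8) = (-42, -50)
Dw2 = (276, 326)
w2·Dw2 = (-42)·276 + (-50)·326 = -27892; w2·w2 = (-42)·(-42) + (-50)·(-50) = 4264
λ ≈ -27892/4264 = -6.5413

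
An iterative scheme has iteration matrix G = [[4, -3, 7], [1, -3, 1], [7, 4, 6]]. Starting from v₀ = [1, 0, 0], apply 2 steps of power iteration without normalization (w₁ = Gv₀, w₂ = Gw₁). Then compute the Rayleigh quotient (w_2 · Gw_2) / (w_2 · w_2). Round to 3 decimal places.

w1 = Gv₀ = (4·1 + (-3)·0 + 7·0; 1·1 + (-3)·0 + 1·0; 7·1 + 4·0 + 6·0) = (4, 1, 7)
w2 = Gw1 = (4·4 + (-3)·1 + 7·7; 1·4 + (-3)·1 + 1·7; 7·4 + 4·1 + 6·7) = (62, 8, 74)
Gw2 = (742, 112, 910)
w2·Gw2 = 62·742 + 8·112 + 74·910 = 114240; w2·w2 = 62·62 + 8·8 + 74·74 = 9384
λ ≈ 114240/9384 = 12.174

λ ≈ 12.174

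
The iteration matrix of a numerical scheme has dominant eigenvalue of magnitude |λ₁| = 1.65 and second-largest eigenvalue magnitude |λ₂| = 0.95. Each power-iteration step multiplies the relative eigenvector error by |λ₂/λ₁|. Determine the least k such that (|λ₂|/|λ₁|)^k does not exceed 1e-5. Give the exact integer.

|λ₂/λ₁| = 0.95/1.65 = 0.57576
Need k ≥ ln(1e-5) / ln(0.57576) = -11.5129 / -0.5521 ≈ 20.854
Smallest integer k satisfying the bound: 21

21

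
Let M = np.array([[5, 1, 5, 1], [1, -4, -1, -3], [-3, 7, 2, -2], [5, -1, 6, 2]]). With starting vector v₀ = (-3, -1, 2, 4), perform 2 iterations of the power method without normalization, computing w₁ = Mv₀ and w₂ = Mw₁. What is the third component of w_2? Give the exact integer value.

w1 = Mv₀ = (5·(-3) + 1·(-1) + 5·2 + 1·4; 1·(-3) + (-4)·(-1) + (-1)·2 + (-3)·4; (-3)·(-3) + 7·(-1) + 2·2 + (-2)·4; 5·(-3) + (-1)·(-1) + 6·2 + 2·4) = (-2, -13, -2, 6)
w2 = Mw1 = (5·(-2) + 1·(-13) + 5·(-2) + 1·6; 1·(-2) + (-4)·(-13) + (-1)·(-2) + (-3)·6; (-3)·(-2) + 7·(-13) + 2·(-2) + (-2)·6; 5·(-2) + (-1)·(-13) + 6·(-2) + 2·6) = (-27, 34, -101, 3)
The requested component of w2 is -101.

-101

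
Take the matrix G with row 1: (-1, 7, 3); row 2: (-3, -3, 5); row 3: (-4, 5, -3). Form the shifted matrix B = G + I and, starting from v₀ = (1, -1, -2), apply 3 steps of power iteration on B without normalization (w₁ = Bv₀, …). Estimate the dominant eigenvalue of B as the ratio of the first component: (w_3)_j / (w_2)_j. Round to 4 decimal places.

-2.9674

B = G + I has rows (0, 7, 3); (-3, -2, 5); (-4, 5, -2)
w1 = Bv₀ = (0·1 + 7·(-1) + 3·(-2); (-3)·1 + (-2)·(-1) + 5·(-2); (-4)·1 + 5·(-1) + (-2)·(-2)) = (-13, -11, -5)
w2 = Bw1 = (0·(-13) + 7·(-11) + 3·(-5); (-3)·(-13) + (-2)·(-11) + 5·(-5); (-4)·(-13) + 5·(-11) + (-2)·(-5)) = (-92, 36, 7)
w3 = Bw2 = (273, 239, 534)
Ratio: 273/-92 = -2.9674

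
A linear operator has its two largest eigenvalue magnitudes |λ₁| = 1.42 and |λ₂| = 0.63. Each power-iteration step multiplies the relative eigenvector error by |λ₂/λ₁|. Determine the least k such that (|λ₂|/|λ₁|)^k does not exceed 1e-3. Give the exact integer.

|λ₂/λ₁| = 0.63/1.42 = 0.44366
Need k ≥ ln(1e-3) / ln(0.44366) = -6.9078 / -0.8127 ≈ 8.500
Smallest integer k satisfying the bound: 9

9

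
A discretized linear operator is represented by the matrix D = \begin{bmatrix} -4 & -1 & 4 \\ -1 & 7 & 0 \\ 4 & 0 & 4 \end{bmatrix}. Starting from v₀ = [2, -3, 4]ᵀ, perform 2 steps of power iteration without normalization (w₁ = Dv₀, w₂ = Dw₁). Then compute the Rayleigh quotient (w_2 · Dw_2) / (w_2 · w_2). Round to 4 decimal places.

λ ≈ 6.8016

w1 = Dv₀ = ((-4)·2 + (-1)·(-3) + 4·4; (-1)·2 + 7·(-3) + 0·4; 4·2 + 0·(-3) + 4·4) = (11, -23, 24)
w2 = Dw1 = ((-4)·11 + (-1)·(-23) + 4·24; (-1)·11 + 7·(-23) + 0·24; 4·11 + 0·(-23) + 4·24) = (75, -172, 140)
Dw2 = (432, -1279, 860)
w2·Dw2 = 75·432 + (-172)·(-1279) + 140·860 = 372788; w2·w2 = 75·75 + (-172)·(-172) + 140·140 = 54809
λ ≈ 372788/54809 = 6.8016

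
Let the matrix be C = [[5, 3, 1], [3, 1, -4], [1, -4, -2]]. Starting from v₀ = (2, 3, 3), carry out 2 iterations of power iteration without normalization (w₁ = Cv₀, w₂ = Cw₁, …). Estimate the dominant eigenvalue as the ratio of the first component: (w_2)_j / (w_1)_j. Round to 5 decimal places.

λ ≈ 3.86364

w1 = Cv₀ = (22, -3, -16)
w2 = Cw1 = (85, 127, 66)
Ratio at component: 85 / 22 = 3.86364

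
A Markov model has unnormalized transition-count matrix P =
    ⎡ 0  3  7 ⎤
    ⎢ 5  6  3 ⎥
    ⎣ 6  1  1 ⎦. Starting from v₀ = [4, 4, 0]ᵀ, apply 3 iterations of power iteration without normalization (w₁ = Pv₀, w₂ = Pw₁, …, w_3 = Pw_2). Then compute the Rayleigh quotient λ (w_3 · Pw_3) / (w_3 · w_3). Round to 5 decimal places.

10.33680

w1 = Pv₀ = (0·4 + 3·4 + 7·0; 5·4 + 6·4 + 3·0; 6·4 + 1·4 + 1·0) = (12, 44, 28)
w2 = Pw1 = (0·12 + 3·44 + 7·28; 5·12 + 6·44 + 3·28; 6·12 + 1·44 + 1·28) = (328, 408, 144)
w3 = Pw2 = (2232, 4520, 2520)
Pw3 = (31200, 45840, 20432)
w3·Pw3 = 2232·31200 + 4520·45840 + 2520·20432 = 328323840; w3·w3 = 2232·2232 + 4520·4520 + 2520·2520 = 31762624
λ ≈ 328323840/31762624 = 10.33680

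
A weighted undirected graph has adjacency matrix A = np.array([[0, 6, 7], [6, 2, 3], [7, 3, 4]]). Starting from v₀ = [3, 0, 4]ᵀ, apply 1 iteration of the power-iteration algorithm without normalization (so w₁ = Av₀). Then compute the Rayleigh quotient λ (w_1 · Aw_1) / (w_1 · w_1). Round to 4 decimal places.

w1 = Av₀ = (28, 30, 37)
Aw1 = (439, 339, 434)
w1·Aw1 = 28·439 + 30·339 + 37·434 = 38520; w1·w1 = 28·28 + 30·30 + 37·37 = 3053
λ ≈ 38520/3053 = 12.6171

λ ≈ 12.6171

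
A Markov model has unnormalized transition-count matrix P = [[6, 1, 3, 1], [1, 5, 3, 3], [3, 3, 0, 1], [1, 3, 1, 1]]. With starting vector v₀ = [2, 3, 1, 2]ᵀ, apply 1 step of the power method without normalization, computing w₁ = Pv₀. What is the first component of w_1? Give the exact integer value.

w1 = Pv₀ = (6·2 + 1·3 + 3·1 + 1·2; 1·2 + 5·3 + 3·1 + 3·2; 3·2 + 3·3 + 0·1 + 1·2; 1·2 + 3·3 + 1·1 + 1·2) = (20, 26, 17, 14)
The requested component of w1 is 20.

20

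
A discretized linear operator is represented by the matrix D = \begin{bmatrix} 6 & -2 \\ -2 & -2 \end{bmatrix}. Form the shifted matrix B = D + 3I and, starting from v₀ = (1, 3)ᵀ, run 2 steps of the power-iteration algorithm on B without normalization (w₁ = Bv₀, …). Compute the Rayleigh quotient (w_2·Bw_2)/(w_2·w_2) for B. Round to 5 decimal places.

B = D + 3I has rows (9, -2); (-2, 1)
w1 = Bv₀ = (9·1 + (-2)·3; (-2)·1 + 1·3) = (3, 1)
w2 = Bw1 = (9·3 + (-2)·1; (-2)·3 + 1·1) = (25, -5)
Bw2 = (235, -55)
w2·Bw2 = 6150; w2·w2 = 650; μ ≈ 6150/650 = 9.46154

9.46154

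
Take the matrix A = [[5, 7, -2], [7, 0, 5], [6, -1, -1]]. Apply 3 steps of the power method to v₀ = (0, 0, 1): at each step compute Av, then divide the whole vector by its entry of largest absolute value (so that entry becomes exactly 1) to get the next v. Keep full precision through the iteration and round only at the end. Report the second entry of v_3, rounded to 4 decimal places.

0.5533

Av0 = (-2.00000, 5.00000, -1.00000); divide by 5.00000 → v1 = (-0.40000, 1.00000, -0.20000)
Av1 = (5.40000, -3.80000, -3.20000); divide by 5.40000 → v2 = (1.00000, -0.70370, -0.59259)
Av2 = (1.25926, 4.03704, 7.29630); divide by 7.29630 → v3 = (0.17259, 0.55330, 1.00000)
Requested entry of v3: 109/197 = 0.5533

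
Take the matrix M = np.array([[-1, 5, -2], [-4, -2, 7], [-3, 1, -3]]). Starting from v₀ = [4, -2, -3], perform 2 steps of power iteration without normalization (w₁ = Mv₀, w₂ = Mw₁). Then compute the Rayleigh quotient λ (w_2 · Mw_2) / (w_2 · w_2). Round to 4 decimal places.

w1 = Mv₀ = ((-1)·4 + 5·(-2) + (-2)·(-3); (-4)·4 + (-2)·(-2) + 7·(-3); (-3)·4 + 1·(-2) + (-3)·(-3)) = (-8, -33, -5)
w2 = Mw1 = ((-1)·(-8) + 5·(-33) + (-2)·(-5); (-4)·(-8) + (-2)·(-33) + 7·(-5); (-3)·(-8) + 1·(-33) + (-3)·(-5)) = (-147, 63, 6)
Mw2 = (450, 504, 486)
w2·Mw2 = (-147)·450 + 63·504 + 6·486 = -31482; w2·w2 = (-147)·(-147) + 63·63 + 6·6 = 25614
λ ≈ -31482/25614 = -1.2291

λ ≈ -1.2291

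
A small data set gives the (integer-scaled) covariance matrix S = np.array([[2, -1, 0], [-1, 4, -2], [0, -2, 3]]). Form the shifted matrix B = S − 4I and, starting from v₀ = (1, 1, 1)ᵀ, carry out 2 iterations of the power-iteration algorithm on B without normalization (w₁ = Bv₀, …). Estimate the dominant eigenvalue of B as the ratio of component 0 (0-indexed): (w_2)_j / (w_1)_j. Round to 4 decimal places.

μ ≈ -3.0000

B = S − 4I has rows (-2, -1, 0); (-1, 0, -2); (0, -2, -1)
w1 = Bv₀ = ((-2)·1 + (-1)·1 + 0·1; (-1)·1 + 0·1 + (-2)·1; 0·1 + (-2)·1 + (-1)·1) = (-3, -3, -3)
w2 = Bw1 = ((-2)·(-3) + (-1)·(-3) + 0·(-3); (-1)·(-3) + 0·(-3) + (-2)·(-3); 0·(-3) + (-2)·(-3) + (-1)·(-3)) = (9, 9, 9)
Ratio: 9/-3 = -3.0000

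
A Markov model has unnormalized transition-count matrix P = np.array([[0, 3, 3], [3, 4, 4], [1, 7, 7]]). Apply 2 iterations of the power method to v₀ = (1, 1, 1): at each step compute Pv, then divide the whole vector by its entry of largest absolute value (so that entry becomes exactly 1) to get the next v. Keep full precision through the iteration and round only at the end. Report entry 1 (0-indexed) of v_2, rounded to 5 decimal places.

0.64894

Pv0 = (6.000000, 11.000000, 15.000000); divide by 15.000000 → v1 = (0.400000, 0.733333, 1.000000)
Pv1 = (5.200000, 8.133333, 12.533333); divide by 12.533333 → v2 = (0.414894, 0.648936, 1.000000)
Requested entry of v2: 122/188 = 0.64894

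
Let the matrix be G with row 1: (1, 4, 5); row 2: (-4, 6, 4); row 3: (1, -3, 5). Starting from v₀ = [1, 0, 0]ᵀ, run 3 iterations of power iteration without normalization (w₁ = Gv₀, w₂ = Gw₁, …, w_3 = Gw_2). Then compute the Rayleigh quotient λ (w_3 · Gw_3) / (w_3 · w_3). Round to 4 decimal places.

w1 = Gv₀ = (1·1 + 4·0 + 5·0; (-4)·1 + 6·0 + 4·0; 1·1 + (-3)·0 + 5·0) = (1, -4, 1)
w2 = Gw1 = (1·1 + 4·(-4) + 5·1; (-4)·1 + 6·(-4) + 4·1; 1·1 + (-3)·(-4) + 5·1) = (-10, -24, 18)
w3 = Gw2 = (-16, -32, 152)
Gw3 = (616, 480, 840)
w3·Gw3 = (-16)·616 + (-32)·480 + 152·840 = 102464; w3·w3 = (-16)·(-16) + (-32)·(-32) + 152·152 = 24384
λ ≈ 102464/24384 = 4.2021

4.2021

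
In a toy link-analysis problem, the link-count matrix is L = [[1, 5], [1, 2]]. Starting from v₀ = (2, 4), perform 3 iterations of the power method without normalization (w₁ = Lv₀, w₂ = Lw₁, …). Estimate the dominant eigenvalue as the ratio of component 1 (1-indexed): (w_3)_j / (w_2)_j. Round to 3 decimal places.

3.917

w1 = Lv₀ = (1·2 + 5·4; 1·2 + 2·4) = (22, 10)
w2 = Lw1 = (1·22 + 5·10; 1·22 + 2·10) = (72, 42)
w3 = Lw2 = (282, 156)
Ratio at component: 282 / 72 = 3.917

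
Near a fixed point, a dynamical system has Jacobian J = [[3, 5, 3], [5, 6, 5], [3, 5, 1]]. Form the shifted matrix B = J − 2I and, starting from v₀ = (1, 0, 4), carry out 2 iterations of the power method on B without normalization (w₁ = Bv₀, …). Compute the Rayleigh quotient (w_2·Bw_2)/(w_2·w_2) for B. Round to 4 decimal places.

B = J − 2I has rows (1, 5, 3); (5, 4, 5); (3, 5, -1)
w1 = Bv₀ = (1·1 + 5·0 + 3·4; 5·1 + 4·0 + 5·4; 3·1 + 5·0 + (-1)·4) = (13, 25, -1)
w2 = Bw1 = (1·13 + 5·25 + 3·(-1); 5·13 + 4·25 + 5·(-1); 3·13 + 5·25 + (-1)·(-1)) = (135, 160, 165)
Bw2 = (1430, 2140, 1040)
w2·Bw2 = 707050; w2·w2 = 71050; μ ≈ 707050/71050 = 9.9514

9.9514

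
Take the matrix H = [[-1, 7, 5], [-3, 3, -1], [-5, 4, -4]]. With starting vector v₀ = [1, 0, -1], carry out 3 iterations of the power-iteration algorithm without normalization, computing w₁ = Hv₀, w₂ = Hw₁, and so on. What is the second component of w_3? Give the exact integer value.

w1 = Hv₀ = ((-1)·1 + 7·0 + 5·(-1); (-3)·1 + 3·0 + (-1)·(-1); (-5)·1 + 4·0 + (-4)·(-1)) = (-6, -2, -1)
w2 = Hw1 = ((-1)·(-6) + 7·(-2) + 5·(-1); (-3)·(-6) + 3·(-2) + (-1)·(-1); (-5)·(-6) + 4·(-2) + (-4)·(-1)) = (-13, 13, 26)
w3 = Hw2 = (234, 52, 13)
The requested component of w3 is 52.

52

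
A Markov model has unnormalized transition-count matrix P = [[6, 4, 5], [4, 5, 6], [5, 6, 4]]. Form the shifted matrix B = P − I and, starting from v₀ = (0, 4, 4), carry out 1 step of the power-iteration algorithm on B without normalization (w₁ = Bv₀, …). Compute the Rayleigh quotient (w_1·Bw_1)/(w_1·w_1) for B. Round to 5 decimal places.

μ ≈ 13.96183

B = P − I has rows (5, 4, 5); (4, 4, 6); (5, 6, 3)
w1 = Bv₀ = (36, 40, 36)
Bw1 = (520, 520, 528)
w1·Bw1 = 58528; w1·w1 = 4192; μ ≈ 58528/4192 = 13.96183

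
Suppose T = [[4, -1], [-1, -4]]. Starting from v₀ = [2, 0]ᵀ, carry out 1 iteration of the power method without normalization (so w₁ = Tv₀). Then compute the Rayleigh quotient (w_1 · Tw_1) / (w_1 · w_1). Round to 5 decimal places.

λ ≈ 4.00000

w1 = Tv₀ = (4·2 + (-1)·0; (-1)·2 + (-4)·0) = (8, -2)
Tw1 = (34, 0)
w1·Tw1 = 8·34 + (-2)·0 = 272; w1·w1 = 8·8 + (-2)·(-2) = 68
λ ≈ 272/68 = 4.00000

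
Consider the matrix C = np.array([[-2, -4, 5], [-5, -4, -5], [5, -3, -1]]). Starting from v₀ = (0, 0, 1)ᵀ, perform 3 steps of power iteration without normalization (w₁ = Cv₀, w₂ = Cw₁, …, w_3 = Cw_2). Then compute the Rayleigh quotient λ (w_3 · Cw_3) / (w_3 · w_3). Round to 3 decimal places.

λ ≈ 0.604

w1 = Cv₀ = (5, -5, -1)
w2 = Cw1 = (5, 0, 41)
w3 = Cw2 = (195, -230, -16)
Cw3 = (450, 25, 1681)
w3·Cw3 = 195·450 + (-230)·25 + (-16)·1681 = 55104; w3·w3 = 195·195 + (-230)·(-230) + (-16)·(-16) = 91181
λ ≈ 55104/91181 = 0.604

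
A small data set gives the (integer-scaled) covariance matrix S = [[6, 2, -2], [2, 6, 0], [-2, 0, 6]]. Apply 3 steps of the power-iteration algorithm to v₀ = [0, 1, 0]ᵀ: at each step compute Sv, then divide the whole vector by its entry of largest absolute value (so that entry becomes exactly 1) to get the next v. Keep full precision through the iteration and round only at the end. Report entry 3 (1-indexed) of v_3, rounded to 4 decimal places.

-0.2500

Sv0 = (2.00000, 6.00000, 0.00000); divide by 6.00000 → v1 = (0.33333, 1.00000, 0.00000)
Sv1 = (4.00000, 6.66667, -0.66667); divide by 6.66667 → v2 = (0.60000, 1.00000, -0.10000)
Sv2 = (5.80000, 7.20000, -1.80000); divide by 7.20000 → v3 = (0.80556, 1.00000, -0.25000)
Requested entry of v3: -72/288 = -0.2500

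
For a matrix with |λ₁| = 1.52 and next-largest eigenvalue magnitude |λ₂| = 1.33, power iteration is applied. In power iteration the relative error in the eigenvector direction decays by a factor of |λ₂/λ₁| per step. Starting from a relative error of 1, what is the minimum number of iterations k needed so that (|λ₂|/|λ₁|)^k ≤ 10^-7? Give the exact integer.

|λ₂/λ₁| = 1.33/1.52 = 0.87500
Need k ≥ ln(10^-7) / ln(0.87500) = -16.1181 / -0.1335 ≈ 120.706
Smallest integer k satisfying the bound: 121

121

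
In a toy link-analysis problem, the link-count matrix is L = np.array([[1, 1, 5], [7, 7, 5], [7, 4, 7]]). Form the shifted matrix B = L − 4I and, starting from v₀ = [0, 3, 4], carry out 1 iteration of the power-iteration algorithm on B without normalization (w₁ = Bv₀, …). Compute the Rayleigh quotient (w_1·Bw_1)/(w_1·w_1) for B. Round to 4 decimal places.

10.7338

B = L − 4I has rows (-3, 1, 5); (7, 3, 5); (7, 4, 3)
w1 = Bv₀ = ((-3)·0 + 1·3 + 5·4; 7·0 + 3·3 + 5·4; 7·0 + 4·3 + 3·4) = (23, 29, 24)
Bw1 = (80, 368, 349)
w1·Bw1 = 20888; w1·w1 = 1946; μ ≈ 20888/1946 = 10.7338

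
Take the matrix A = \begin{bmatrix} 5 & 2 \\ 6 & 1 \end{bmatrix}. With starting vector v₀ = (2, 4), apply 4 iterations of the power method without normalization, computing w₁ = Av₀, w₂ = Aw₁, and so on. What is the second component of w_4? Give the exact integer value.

w1 = Av₀ = (5·2 + 2·4; 6·2 + 1·4) = (18, 16)
w2 = Aw1 = (5·18 + 2·16; 6·18 + 1·16) = (122, 124)
w3 = Aw2 = (858, 856)
w4 = Aw3 = (6002, 6004)
The requested component of w4 is 6004.

6004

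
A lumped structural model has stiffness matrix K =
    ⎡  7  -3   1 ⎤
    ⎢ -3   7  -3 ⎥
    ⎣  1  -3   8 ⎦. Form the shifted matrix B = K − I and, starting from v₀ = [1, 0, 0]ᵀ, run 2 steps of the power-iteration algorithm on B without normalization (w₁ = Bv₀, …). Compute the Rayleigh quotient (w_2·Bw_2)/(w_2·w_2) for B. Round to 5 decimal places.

μ ≈ 10.46979

B = K − I has rows (6, -3, 1); (-3, 6, -3); (1, -3, 7)
w1 = Bv₀ = (6·1 + (-3)·0 + 1·0; (-3)·1 + 6·0 + (-3)·0; 1·1 + (-3)·0 + 7·0) = (6, -3, 1)
w2 = Bw1 = (6·6 + (-3)·(-3) + 1·1; (-3)·6 + 6·(-3) + (-3)·1; 1·6 + (-3)·(-3) + 7·1) = (46, -39, 22)
Bw2 = (415, -438, 317)
w2·Bw2 = 43146; w2·w2 = 4121; μ ≈ 43146/4121 = 10.46979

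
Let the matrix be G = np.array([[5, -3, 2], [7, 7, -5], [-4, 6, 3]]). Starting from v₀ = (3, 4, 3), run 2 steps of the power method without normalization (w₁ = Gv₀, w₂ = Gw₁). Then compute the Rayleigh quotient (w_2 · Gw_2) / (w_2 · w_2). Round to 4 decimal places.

w1 = Gv₀ = (5·3 + (-3)·4 + 2·3; 7·3 + 7·4 + (-5)·3; (-4)·3 + 6·4 + 3·3) = (9, 34, 21)
w2 = Gw1 = (5·9 + (-3)·34 + 2·21; 7·9 + 7·34 + (-5)·21; (-4)·9 + 6·34 + 3·21) = (-15, 196, 231)
Gw2 = (-201, 112, 1929)
w2·Gw2 = (-15)·(-201) + 196·112 + 231·1929 = 470566; w2·w2 = (-15)·(-15) + 196·196 + 231·231 = 92002
λ ≈ 470566/92002 = 5.1147

λ ≈ 5.1147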